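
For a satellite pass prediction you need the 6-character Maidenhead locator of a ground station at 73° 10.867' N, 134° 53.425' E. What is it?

Offset from 180°W / 90°S: lon 314.8904°, lat 163.1811°.
Field: lon ⌊314.8904/20⌋ = 15 → P; lat ⌊163.1811/10⌋ = 16 → Q.
Square: lon ⌊14.8904/2⌋ = 7; lat ⌊3.1811/1⌋ = 3.
Subsquare: lon ⌊0.8904/0.0833333⌋ = 10 → k; lat ⌊0.1811/0.0416667⌋ = 4 → e.

PQ73ke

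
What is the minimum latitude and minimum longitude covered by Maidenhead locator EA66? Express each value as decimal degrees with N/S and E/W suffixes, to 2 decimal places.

84.00° S, 88.00° W

Field E=4, A=0: +4·20° lon, +0·10° lat → SW at lon -100°, lat -90°.
Square 6, 6: +6·2° lon, +6·1° lat → SW at lon -88°, lat -84°.
latitude 84.00° S, longitude 88.00° W.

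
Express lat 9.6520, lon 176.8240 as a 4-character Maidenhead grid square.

RJ89

Offset from 180°W / 90°S: lon 356.82°, lat 99.65°.
Field: lon ⌊356.82/20⌋ = 17 → R; lat ⌊99.65/10⌋ = 9 → J.
Square: lon ⌊16.82/2⌋ = 8; lat ⌊9.65/1⌋ = 9.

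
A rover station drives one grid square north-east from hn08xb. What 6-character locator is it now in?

HN18ac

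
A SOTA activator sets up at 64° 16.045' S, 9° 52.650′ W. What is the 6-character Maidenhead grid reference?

IC55br

Add 180° to longitude and 90° to latitude: 170.1225, 25.7326.
Field: 170.1225/20 → 8 → I, 25.7326/10 → 2 → C; chars IC.
Square: 10.1225/2 → 5, 5.7326/1 → 5; chars 55.
Subsquare: 0.1225/0.0833333 → 1 → b, 0.7326/0.0416667 → 17 → r; chars br.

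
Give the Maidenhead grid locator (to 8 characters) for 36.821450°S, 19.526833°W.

Shift to the Maidenhead origin (180°W, 90°S): lon 160.47317, lat 53.17855.
Field (20°×10°, letters A–R): lon ⌊160.47317/20⌋ = 8 → I; lat ⌊53.17855/10⌋ = 5 → F.
Square (2°×1°, digits 0–9): lon ⌊0.47317/2⌋ = 0; lat ⌊3.17855/1⌋ = 3.
Subsquare (5′×2.5′, letters a–x): lon ⌊0.47317/0.0833333⌋ = 5 → f; lat ⌊0.17855/0.0416667⌋ = 4 → e.
Extended square (30″×15″, digits 0–9): lon ⌊0.05650/0.00833333⌋ = 6; lat ⌊0.01188/0.00416667⌋ = 2.

IF03fe62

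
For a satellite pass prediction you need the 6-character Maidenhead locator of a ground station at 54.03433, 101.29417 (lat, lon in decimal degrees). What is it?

OO04pa

Offset from 180°W / 90°S: lon 281.2942°, lat 144.0343°.
Field: lon ⌊281.2942/20⌋ = 14 → O; lat ⌊144.0343/10⌋ = 14 → O.
Square: lon ⌊1.2942/2⌋ = 0; lat ⌊4.0343/1⌋ = 4.
Subsquare: lon ⌊1.2942/0.0833333⌋ = 15 → p; lat ⌊0.0343/0.0416667⌋ = 0 → a.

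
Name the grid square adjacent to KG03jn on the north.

KG03jo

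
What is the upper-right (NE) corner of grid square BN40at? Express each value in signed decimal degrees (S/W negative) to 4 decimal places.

Field B=1, N=13: +1·20° lon, +13·10° lat → SW at lon -160°, lat 40°.
Square 4, 0: +4·2° lon, +0·1° lat → SW at lon -152°, lat 40°.
Subsquare a=0, t=19: +0·0.0833333° lon, +19·0.0416667° lat → SW at lon -152°, lat 40.7917°.
Cell spans 0.0833333° lon × 0.0416667° lat. NE corner is SW corner plus one full cell.
latitude 40.8333, longitude -151.9167.

40.8333, -151.9167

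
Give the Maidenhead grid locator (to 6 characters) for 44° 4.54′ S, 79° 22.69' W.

FE05hw

Offset from 180°W / 90°S: lon 100.6218°, lat 45.9243°.
Field: 100.6218/20 → 5 → F, 45.9243/10 → 4 → E; chars FE.
Square: 0.6218/2 → 0, 5.9243/1 → 5; chars 05.
Subsquare: 0.6218/0.0833333 → 7 → h, 0.9243/0.0416667 → 22 → w; chars hw.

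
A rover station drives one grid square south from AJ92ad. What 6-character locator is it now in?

Latitude subsquare d = 3; −1 → 2 = c.
The longitude characters are unchanged.

AJ92ac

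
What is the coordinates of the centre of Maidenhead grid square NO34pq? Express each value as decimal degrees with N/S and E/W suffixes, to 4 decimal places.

Field N=13, O=14: +13·20° lon, +14·10° lat → SW at lon 80°, lat 50°.
Square 3, 4: +3·2° lon, +4·1° lat → SW at lon 86°, lat 54°.
Subsquare p=15, q=16: +15·0.0833333° lon, +16·0.0416667° lat → SW at lon 87.25°, lat 54.6667°.
Cell spans 0.0833333° lon × 0.0416667° lat. Centre is SW corner plus half of each.
latitude 54.6875° N, longitude 87.2917° E.

54.6875° N, 87.2917° E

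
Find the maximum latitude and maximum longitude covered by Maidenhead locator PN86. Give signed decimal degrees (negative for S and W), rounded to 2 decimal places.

Field P=15, N=13: +15·20° lon, +13·10° lat → SW at lon 120°, lat 40°.
Square 8, 6: +8·2° lon, +6·1° lat → SW at lon 136°, lat 46°.
Cell spans 2° lon × 1° lat. NE corner is SW corner plus one full cell.
latitude 47.00, longitude 138.00.

47.00, 138.00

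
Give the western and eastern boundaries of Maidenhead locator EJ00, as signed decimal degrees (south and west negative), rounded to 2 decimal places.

-100.00, -98.00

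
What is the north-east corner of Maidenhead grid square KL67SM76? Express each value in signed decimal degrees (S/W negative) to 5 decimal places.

Field K=10, L=11: +10·20° lon, +11·10° lat → SW at lon 20°, lat 20°.
Square 6, 7: +6·2° lon, +7·1° lat → SW at lon 32°, lat 27°.
Subsquare s=18, m=12: +18·0.0833333° lon, +12·0.0416667° lat → SW at lon 33.5°, lat 27.5°.
Extended square 7, 6: +7·0.00833333° lon, +6·0.00416667° lat → SW at lon 33.5583°, lat 27.525°.
Cell spans 0.00833333° lon × 0.00416667° lat. NE corner is SW corner plus one full cell.
latitude 27.52917, longitude 33.56667.

27.52917, 33.56667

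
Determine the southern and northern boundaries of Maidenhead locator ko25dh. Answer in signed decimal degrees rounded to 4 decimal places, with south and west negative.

55.2917, 55.3333

Field K=10, O=14: +10·20° lon, +14·10° lat → SW at lon 20°, lat 50°.
Square 2, 5: +2·2° lon, +5·1° lat → SW at lon 24°, lat 55°.
Subsquare d=3, h=7: +3·0.0833333° lon, +7·0.0416667° lat → SW at lon 24.25°, lat 55.2917°.
Cell spans 0.0833333° lon × 0.0416667° lat.
south 55.2917, north 55.3333.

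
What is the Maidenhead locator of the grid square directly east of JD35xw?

Longitude subsquare x = 23; +1 → 24, wraps to 0 = a, carry into square.
Longitude square 3; +1 → 4.
The latitude characters are unchanged.

JD45aw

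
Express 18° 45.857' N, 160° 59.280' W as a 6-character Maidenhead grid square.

Offset from 180°W / 90°S: lon 19.0120°, lat 108.7643°.
Field: 19.0120/20 → 0 → A, 108.7643/10 → 10 → K; chars AK.
Square: 19.0120/2 → 9, 8.7643/1 → 8; chars 98.
Subsquare: 1.0120/0.0833333 → 12 → m, 0.7643/0.0416667 → 18 → s; chars ms.

AK98ms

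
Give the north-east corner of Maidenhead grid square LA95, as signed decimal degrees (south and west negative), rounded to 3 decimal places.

-84.000, 60.000

Field L=11, A=0: +11·20° lon, +0·10° lat → SW at lon 40°, lat -90°.
Square 9, 5: +9·2° lon, +5·1° lat → SW at lon 58°, lat -85°.
Cell spans 2° lon × 1° lat. NE corner is SW corner plus one full cell.
latitude -84.000, longitude 60.000.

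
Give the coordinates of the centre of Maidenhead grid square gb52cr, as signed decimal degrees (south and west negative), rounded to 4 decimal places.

Field G=6, B=1: +6·20° lon, +1·10° lat → SW at lon -60°, lat -80°.
Square 5, 2: +5·2° lon, +2·1° lat → SW at lon -50°, lat -78°.
Subsquare c=2, r=17: +2·0.0833333° lon, +17·0.0416667° lat → SW at lon -49.8333°, lat -77.2917°.
Cell spans 0.0833333° lon × 0.0416667° lat. Centre is SW corner plus half of each.
latitude -77.2708, longitude -49.7917.

-77.2708, -49.7917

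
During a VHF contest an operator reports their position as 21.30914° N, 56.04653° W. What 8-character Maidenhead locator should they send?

GL11xh44

Shift to the Maidenhead origin (180°W, 90°S): lon 123.95347, lat 111.30914.
Field: lon ⌊123.95347/20⌋ = 6 → G; lat ⌊111.30914/10⌋ = 11 → L.
Square: lon ⌊3.95347/2⌋ = 1; lat ⌊1.30914/1⌋ = 1.
Subsquare: lon ⌊1.95347/0.0833333⌋ = 23 → x; lat ⌊0.30914/0.0416667⌋ = 7 → h.
Extended square: lon ⌊0.03680/0.00833333⌋ = 4; lat ⌊0.01747/0.00416667⌋ = 4.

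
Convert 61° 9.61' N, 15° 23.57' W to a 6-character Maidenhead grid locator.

IP21hd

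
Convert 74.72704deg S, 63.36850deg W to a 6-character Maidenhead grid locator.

FB85hg

Shift to the Maidenhead origin (180°W, 90°S): lon 116.6315, lat 15.2730.
Field (20°×10°, letters A–R): 116.6315/20 → 5 → F, 15.2730/10 → 1 → B; chars FB.
Square (2°×1°, digits 0–9): 16.6315/2 → 8, 5.2730/1 → 5; chars 85.
Subsquare (5′×2.5′, letters a–x): 0.6315/0.0833333 → 7 → h, 0.2730/0.0416667 → 6 → g; chars hg.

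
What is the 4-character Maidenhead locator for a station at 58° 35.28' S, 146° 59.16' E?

QD31

Shift to the Maidenhead origin (180°W, 90°S): lon 326.99, lat 31.41.
Field: 326.99/20 → 16 → Q, 31.41/10 → 3 → D; chars QD.
Square: 6.99/2 → 3, 1.41/1 → 1; chars 31.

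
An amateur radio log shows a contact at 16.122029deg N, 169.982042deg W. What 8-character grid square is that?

Offset from 180°W / 90°S: lon 10.01796°, lat 106.12203°.
Field: lon ⌊10.01796/20⌋ = 0 → A; lat ⌊106.12203/10⌋ = 10 → K.
Square: lon ⌊10.01796/2⌋ = 5; lat ⌊6.12203/1⌋ = 6.
Subsquare: lon ⌊0.01796/0.0833333⌋ = 0 → a; lat ⌊0.12203/0.0416667⌋ = 2 → c.
Extended square: lon ⌊0.01796/0.00833333⌋ = 2; lat ⌊0.03870/0.00416667⌋ = 9.

AK56ac29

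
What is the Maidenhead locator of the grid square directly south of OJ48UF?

Latitude subsquare f = 5; −1 → 4 = e.
The longitude characters are unchanged.

OJ48ue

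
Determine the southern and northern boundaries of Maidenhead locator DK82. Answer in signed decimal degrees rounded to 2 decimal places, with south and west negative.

Field D=3, K=10: +3·20° lon, +10·10° lat → SW at lon -120°, lat 10°.
Square 8, 2: +8·2° lon, +2·1° lat → SW at lon -104°, lat 12°.
Cell spans 2° lon × 1° lat.
south 12.00, north 13.00.

12.00, 13.00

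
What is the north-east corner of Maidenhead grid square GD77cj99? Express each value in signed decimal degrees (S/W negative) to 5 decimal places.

-52.58333, -45.75000

Field G=6, D=3: +6·20° lon, +3·10° lat → SW at lon -60°, lat -60°.
Square 7, 7: +7·2° lon, +7·1° lat → SW at lon -46°, lat -53°.
Subsquare c=2, j=9: +2·0.0833333° lon, +9·0.0416667° lat → SW at lon -45.8333°, lat -52.625°.
Extended square 9, 9: +9·0.00833333° lon, +9·0.00416667° lat → SW at lon -45.7583°, lat -52.5875°.
Cell spans 0.00833333° lon × 0.00416667° lat. NE corner is SW corner plus one full cell.
latitude -52.58333, longitude -45.75000.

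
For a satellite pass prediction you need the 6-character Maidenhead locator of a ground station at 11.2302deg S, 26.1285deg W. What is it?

Shift to the Maidenhead origin (180°W, 90°S): lon 153.8715, lat 78.7698.
Field (20°×10°, letters A–R): 153.8715/20 → 7 → H, 78.7698/10 → 7 → H; chars HH.
Square (2°×1°, digits 0–9): 13.8715/2 → 6, 8.7698/1 → 8; chars 68.
Subsquare (5′×2.5′, letters a–x): 1.8715/0.0833333 → 22 → w, 0.7698/0.0416667 → 18 → s; chars ws.

HH68ws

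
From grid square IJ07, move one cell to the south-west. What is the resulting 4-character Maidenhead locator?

HJ96

Longitude square 0; −1 → -1, wraps to 9, carry into field.
Longitude field I = 8; −1 → 7 = H.
Latitude square 7; −1 → 6.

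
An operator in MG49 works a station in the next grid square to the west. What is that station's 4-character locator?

MG39

Longitude square 4; −1 → 3.
The latitude characters are unchanged.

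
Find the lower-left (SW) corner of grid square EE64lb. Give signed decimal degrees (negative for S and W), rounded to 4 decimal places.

-45.9583, -87.0833

Field E=4, E=4: +4·20° lon, +4·10° lat → SW at lon -100°, lat -50°.
Square 6, 4: +6·2° lon, +4·1° lat → SW at lon -88°, lat -46°.
Subsquare l=11, b=1: +11·0.0833333° lon, +1·0.0416667° lat → SW at lon -87.0833°, lat -45.9583°.
latitude -45.9583, longitude -87.0833.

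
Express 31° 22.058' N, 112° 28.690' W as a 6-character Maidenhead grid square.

DM31si

Shift to the Maidenhead origin (180°W, 90°S): lon 67.5218, lat 121.3676.
Field: lon ⌊67.5218/20⌋ = 3 → D; lat ⌊121.3676/10⌋ = 12 → M.
Square: lon ⌊7.5218/2⌋ = 3; lat ⌊1.3676/1⌋ = 1.
Subsquare: lon ⌊1.5218/0.0833333⌋ = 18 → s; lat ⌊0.3676/0.0416667⌋ = 8 → i.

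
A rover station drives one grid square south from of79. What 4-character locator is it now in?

OF78

Latitude square 9; −1 → 8.
The longitude characters are unchanged.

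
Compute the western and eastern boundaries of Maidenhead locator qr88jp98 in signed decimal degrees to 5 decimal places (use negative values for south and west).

Field Q=16, R=17: +16·20° lon, +17·10° lat → SW at lon 140°, lat 80°.
Square 8, 8: +8·2° lon, +8·1° lat → SW at lon 156°, lat 88°.
Subsquare j=9, p=15: +9·0.0833333° lon, +15·0.0416667° lat → SW at lon 156.75°, lat 88.625°.
Extended square 9, 8: +9·0.00833333° lon, +8·0.00416667° lat → SW at lon 156.825°, lat 88.6583°.
Cell spans 0.00833333° lon × 0.00416667° lat.
west 156.82500, east 156.83333.

156.82500, 156.83333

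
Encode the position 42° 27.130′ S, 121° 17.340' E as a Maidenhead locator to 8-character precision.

PE07pn41

Shift to the Maidenhead origin (180°W, 90°S): lon 301.28900, lat 47.54783.
Field: 301.28900/20 → 15 → P, 47.54783/10 → 4 → E; chars PE.
Square: 1.28900/2 → 0, 7.54783/1 → 7; chars 07.
Subsquare: 1.28900/0.0833333 → 15 → p, 0.54783/0.0416667 → 13 → n; chars pn.
Extended square: 0.03900/0.00833333 → 4, 0.00617/0.00416667 → 1; chars 41.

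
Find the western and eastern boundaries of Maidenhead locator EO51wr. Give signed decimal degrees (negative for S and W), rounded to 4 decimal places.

-88.1667, -88.0833

Field E=4, O=14: +4·20° lon, +14·10° lat → SW at lon -100°, lat 50°.
Square 5, 1: +5·2° lon, +1·1° lat → SW at lon -90°, lat 51°.
Subsquare w=22, r=17: +22·0.0833333° lon, +17·0.0416667° lat → SW at lon -88.1667°, lat 51.7083°.
Cell spans 0.0833333° lon × 0.0416667° lat.
west -88.1667, east -88.0833.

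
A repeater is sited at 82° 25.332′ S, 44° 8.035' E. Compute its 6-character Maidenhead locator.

Shift to the Maidenhead origin (180°W, 90°S): lon 224.1339, lat 7.5778.
Field: 224.1339/20 → 11 → L, 7.5778/10 → 0 → A; chars LA.
Square: 4.1339/2 → 2, 7.5778/1 → 7; chars 27.
Subsquare: 0.1339/0.0833333 → 1 → b, 0.5778/0.0416667 → 13 → n; chars bn.

LA27bn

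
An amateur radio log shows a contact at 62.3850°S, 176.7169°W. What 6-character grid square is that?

Add 180° to longitude and 90° to latitude: 3.2831, 27.6150.
Field: 3.2831/20 → 0 → A, 27.6150/10 → 2 → C; chars AC.
Square: 3.2831/2 → 1, 7.6150/1 → 7; chars 17.
Subsquare: 1.2831/0.0833333 → 15 → p, 0.6150/0.0416667 → 14 → o; chars po.

AC17po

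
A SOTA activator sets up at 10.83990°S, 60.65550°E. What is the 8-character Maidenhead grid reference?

MH09hd88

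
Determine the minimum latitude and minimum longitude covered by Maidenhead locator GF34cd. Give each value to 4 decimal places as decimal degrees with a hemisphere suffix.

35.8750° S, 53.8333° W

Field G=6, F=5: +6·20° lon, +5·10° lat → SW at lon -60°, lat -40°.
Square 3, 4: +3·2° lon, +4·1° lat → SW at lon -54°, lat -36°.
Subsquare c=2, d=3: +2·0.0833333° lon, +3·0.0416667° lat → SW at lon -53.8333°, lat -35.875°.
latitude 35.8750° S, longitude 53.8333° W.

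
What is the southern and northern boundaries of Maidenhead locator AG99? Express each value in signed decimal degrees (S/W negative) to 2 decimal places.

Field A=0, G=6: +0·20° lon, +6·10° lat → SW at lon -180°, lat -30°.
Square 9, 9: +9·2° lon, +9·1° lat → SW at lon -162°, lat -21°.
Cell spans 2° lon × 1° lat.
south -21.00, north -20.00.

-21.00, -20.00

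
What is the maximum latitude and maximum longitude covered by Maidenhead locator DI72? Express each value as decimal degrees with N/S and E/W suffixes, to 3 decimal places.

7.000° S, 104.000° W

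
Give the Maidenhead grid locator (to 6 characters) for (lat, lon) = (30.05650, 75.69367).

Shift to the Maidenhead origin (180°W, 90°S): lon 255.6937, lat 120.0565.
Field (20°×10°, letters A–R): lon ⌊255.6937/20⌋ = 12 → M; lat ⌊120.0565/10⌋ = 12 → M.
Square (2°×1°, digits 0–9): lon ⌊15.6937/2⌋ = 7; lat ⌊0.0565/1⌋ = 0.
Subsquare (5′×2.5′, letters a–x): lon ⌊1.6937/0.0833333⌋ = 20 → u; lat ⌊0.0565/0.0416667⌋ = 1 → b.

MM70ub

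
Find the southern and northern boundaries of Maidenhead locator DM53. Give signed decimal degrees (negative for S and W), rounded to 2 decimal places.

33.00, 34.00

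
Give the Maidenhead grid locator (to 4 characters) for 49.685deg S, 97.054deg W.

EE10

Shift to the Maidenhead origin (180°W, 90°S): lon 82.95, lat 40.31.
Field: 82.95/20 → 4 → E, 40.31/10 → 4 → E; chars EE.
Square: 2.95/2 → 1, 0.31/1 → 0; chars 10.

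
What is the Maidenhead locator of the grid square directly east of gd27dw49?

Longitude extended square 4; +1 → 5.
The latitude characters are unchanged.

GD27dw59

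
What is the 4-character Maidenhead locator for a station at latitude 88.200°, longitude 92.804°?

NR68

Add 180° to longitude and 90° to latitude: 272.80, 178.20.
Field: lon ⌊272.80/20⌋ = 13 → N; lat ⌊178.20/10⌋ = 17 → R.
Square: lon ⌊12.80/2⌋ = 6; lat ⌊8.20/1⌋ = 8.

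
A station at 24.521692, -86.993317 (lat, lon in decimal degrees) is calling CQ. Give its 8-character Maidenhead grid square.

Shift to the Maidenhead origin (180°W, 90°S): lon 93.00668, lat 114.52169.
Field (20°×10°, letters A–R): lon ⌊93.00668/20⌋ = 4 → E; lat ⌊114.52169/10⌋ = 11 → L.
Square (2°×1°, digits 0–9): lon ⌊13.00668/2⌋ = 6; lat ⌊4.52169/1⌋ = 4.
Subsquare (5′×2.5′, letters a–x): lon ⌊1.00668/0.0833333⌋ = 12 → m; lat ⌊0.52169/0.0416667⌋ = 12 → m.
Extended square (30″×15″, digits 0–9): lon ⌊0.00668/0.00833333⌋ = 0; lat ⌊0.02169/0.00416667⌋ = 5.

EL64mm05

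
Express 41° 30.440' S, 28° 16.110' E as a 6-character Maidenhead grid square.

KE48dl

Offset from 180°W / 90°S: lon 208.2685°, lat 48.4927°.
Field: lon ⌊208.2685/20⌋ = 10 → K; lat ⌊48.4927/10⌋ = 4 → E.
Square: lon ⌊8.2685/2⌋ = 4; lat ⌊8.4927/1⌋ = 8.
Subsquare: lon ⌊0.2685/0.0833333⌋ = 3 → d; lat ⌊0.4927/0.0416667⌋ = 11 → l.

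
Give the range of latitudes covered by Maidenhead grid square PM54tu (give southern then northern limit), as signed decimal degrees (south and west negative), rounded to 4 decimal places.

Field P=15, M=12: +15·20° lon, +12·10° lat → SW at lon 120°, lat 30°.
Square 5, 4: +5·2° lon, +4·1° lat → SW at lon 130°, lat 34°.
Subsquare t=19, u=20: +19·0.0833333° lon, +20·0.0416667° lat → SW at lon 131.583°, lat 34.8333°.
Cell spans 0.0833333° lon × 0.0416667° lat.
south 34.8333, north 34.8750.

34.8333, 34.8750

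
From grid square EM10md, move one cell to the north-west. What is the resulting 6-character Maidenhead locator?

EM10le

Longitude subsquare m = 12; −1 → 11 = l.
Latitude subsquare d = 3; +1 → 4 = e.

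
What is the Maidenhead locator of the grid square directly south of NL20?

NK29

Latitude square 0; −1 → -1, wraps to 9, carry into field.
Latitude field L = 11; −1 → 10 = K.
The longitude characters are unchanged.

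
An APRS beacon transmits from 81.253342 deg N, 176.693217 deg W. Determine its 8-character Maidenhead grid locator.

AR11pg60

Add 180° to longitude and 90° to latitude: 3.30678, 171.25334.
Field: 3.30678/20 → 0 → A, 171.25334/10 → 17 → R; chars AR.
Square: 3.30678/2 → 1, 1.25334/1 → 1; chars 11.
Subsquare: 1.30678/0.0833333 → 15 → p, 0.25334/0.0416667 → 6 → g; chars pg.
Extended square: 0.05678/0.00833333 → 6, 0.00334/0.00416667 → 0; chars 60.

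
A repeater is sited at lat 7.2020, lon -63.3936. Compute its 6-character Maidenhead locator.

FJ87he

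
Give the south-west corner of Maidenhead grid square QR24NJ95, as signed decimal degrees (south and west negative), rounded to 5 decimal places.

84.39583, 145.15833

Field Q=16, R=17: +16·20° lon, +17·10° lat → SW at lon 140°, lat 80°.
Square 2, 4: +2·2° lon, +4·1° lat → SW at lon 144°, lat 84°.
Subsquare n=13, j=9: +13·0.0833333° lon, +9·0.0416667° lat → SW at lon 145.083°, lat 84.375°.
Extended square 9, 5: +9·0.00833333° lon, +5·0.00416667° lat → SW at lon 145.158°, lat 84.3958°.
latitude 84.39583, longitude 145.15833.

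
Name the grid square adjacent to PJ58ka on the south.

PJ57kx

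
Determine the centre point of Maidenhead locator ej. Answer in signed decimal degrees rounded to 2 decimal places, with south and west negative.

Field E=4, J=9: +4·20° lon, +9·10° lat → SW at lon -100°, lat 0°.
Cell spans 20° lon × 10° lat. Centre is SW corner plus half of each.
latitude 5.00, longitude -90.00.

5.00, -90.00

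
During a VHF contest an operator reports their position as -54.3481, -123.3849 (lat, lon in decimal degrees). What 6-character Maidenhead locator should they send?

Add 180° to longitude and 90° to latitude: 56.6151, 35.6519.
Field: 56.6151/20 → 2 → C, 35.6519/10 → 3 → D; chars CD.
Square: 16.6151/2 → 8, 5.6519/1 → 5; chars 85.
Subsquare: 0.6151/0.0833333 → 7 → h, 0.6519/0.0416667 → 15 → p; chars hp.

CD85hp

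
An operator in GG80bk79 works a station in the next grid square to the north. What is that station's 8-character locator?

Latitude extended square 9; +1 → 10, wraps to 0, carry into subsquare.
Latitude subsquare k = 10; +1 → 11 = l.
The longitude characters are unchanged.

GG80bl70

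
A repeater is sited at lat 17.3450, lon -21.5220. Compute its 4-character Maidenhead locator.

Add 180° to longitude and 90° to latitude: 158.48, 107.34.
Field: 158.48/20 → 7 → H, 107.34/10 → 10 → K; chars HK.
Square: 18.48/2 → 9, 7.34/1 → 7; chars 97.

HK97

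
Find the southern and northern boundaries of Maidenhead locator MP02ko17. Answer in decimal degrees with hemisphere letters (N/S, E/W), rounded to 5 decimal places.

Field M=12, P=15: +12·20° lon, +15·10° lat → SW at lon 60°, lat 60°.
Square 0, 2: +0·2° lon, +2·1° lat → SW at lon 60°, lat 62°.
Subsquare k=10, o=14: +10·0.0833333° lon, +14·0.0416667° lat → SW at lon 60.8333°, lat 62.5833°.
Extended square 1, 7: +1·0.00833333° lon, +7·0.00416667° lat → SW at lon 60.8417°, lat 62.6125°.
Cell spans 0.00833333° lon × 0.00416667° lat.
south 62.61250° N, north 62.61667° N.

62.61250° N, 62.61667° N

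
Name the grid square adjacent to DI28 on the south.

Latitude square 8; −1 → 7.
The longitude characters are unchanged.

DI27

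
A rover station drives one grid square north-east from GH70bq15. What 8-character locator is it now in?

GH70bq26

Longitude extended square 1; +1 → 2.
Latitude extended square 5; +1 → 6.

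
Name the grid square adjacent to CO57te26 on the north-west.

CO57te17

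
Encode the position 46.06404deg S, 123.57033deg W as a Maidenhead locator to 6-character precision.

CE83fw

Shift to the Maidenhead origin (180°W, 90°S): lon 56.4297, lat 43.9360.
Field: 56.4297/20 → 2 → C, 43.9360/10 → 4 → E; chars CE.
Square: 16.4297/2 → 8, 3.9360/1 → 3; chars 83.
Subsquare: 0.4297/0.0833333 → 5 → f, 0.9360/0.0416667 → 22 → w; chars fw.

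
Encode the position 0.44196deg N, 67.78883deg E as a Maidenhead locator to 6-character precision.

Add 180° to longitude and 90° to latitude: 247.7888, 90.4420.
Field (20°×10°, letters A–R): 247.7888/20 → 12 → M, 90.4420/10 → 9 → J; chars MJ.
Square (2°×1°, digits 0–9): 7.7888/2 → 3, 0.4420/1 → 0; chars 30.
Subsquare (5′×2.5′, letters a–x): 1.7888/0.0833333 → 21 → v, 0.4420/0.0416667 → 10 → k; chars vk.

MJ30vk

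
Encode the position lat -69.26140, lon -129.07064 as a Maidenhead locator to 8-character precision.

Add 180° to longitude and 90° to latitude: 50.92936, 20.73860.
Field: 50.92936/20 → 2 → C, 20.73860/10 → 2 → C; chars CC.
Square: 10.92936/2 → 5, 0.73860/1 → 0; chars 50.
Subsquare: 0.92936/0.0833333 → 11 → l, 0.73860/0.0416667 → 17 → r; chars lr.
Extended square: 0.01269/0.00833333 → 1, 0.03027/0.00416667 → 7; chars 17.

CC50lr17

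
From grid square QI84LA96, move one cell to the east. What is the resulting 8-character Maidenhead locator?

QI84ma06

Longitude extended square 9; +1 → 10, wraps to 0, carry into subsquare.
Longitude subsquare l = 11; +1 → 12 = m.
The latitude characters are unchanged.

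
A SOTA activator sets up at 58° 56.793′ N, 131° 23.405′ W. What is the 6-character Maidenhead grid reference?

CO48hw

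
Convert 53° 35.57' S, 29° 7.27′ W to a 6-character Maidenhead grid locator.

HD56kj

Offset from 180°W / 90°S: lon 150.8788°, lat 36.4072°.
Field: 150.8788/20 → 7 → H, 36.4072/10 → 3 → D; chars HD.
Square: 10.8788/2 → 5, 6.4072/1 → 6; chars 56.
Subsquare: 0.8788/0.0833333 → 10 → k, 0.4072/0.0416667 → 9 → j; chars kj.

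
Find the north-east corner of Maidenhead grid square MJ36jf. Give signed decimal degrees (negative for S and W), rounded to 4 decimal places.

6.2500, 66.8333

Field M=12, J=9: +12·20° lon, +9·10° lat → SW at lon 60°, lat 0°.
Square 3, 6: +3·2° lon, +6·1° lat → SW at lon 66°, lat 6°.
Subsquare j=9, f=5: +9·0.0833333° lon, +5·0.0416667° lat → SW at lon 66.75°, lat 6.20833°.
Cell spans 0.0833333° lon × 0.0416667° lat. NE corner is SW corner plus one full cell.
latitude 6.2500, longitude 66.8333.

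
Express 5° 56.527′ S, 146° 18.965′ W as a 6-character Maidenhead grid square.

BI64ub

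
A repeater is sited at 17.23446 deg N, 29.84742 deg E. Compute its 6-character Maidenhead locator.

KK47wf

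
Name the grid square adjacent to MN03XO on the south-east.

Longitude subsquare x = 23; +1 → 24, wraps to 0 = a, carry into square.
Longitude square 0; +1 → 1.
Latitude subsquare o = 14; −1 → 13 = n.

MN13an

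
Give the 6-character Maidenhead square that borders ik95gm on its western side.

Longitude subsquare g = 6; −1 → 5 = f.
The latitude characters are unchanged.

IK95fm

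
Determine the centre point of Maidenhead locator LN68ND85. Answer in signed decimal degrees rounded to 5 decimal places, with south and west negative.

48.14792, 53.15417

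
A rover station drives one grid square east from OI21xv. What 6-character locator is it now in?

OI31av

Longitude subsquare x = 23; +1 → 24, wraps to 0 = a, carry into square.
Longitude square 2; +1 → 3.
The latitude characters are unchanged.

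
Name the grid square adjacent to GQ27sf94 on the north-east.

GQ27tf05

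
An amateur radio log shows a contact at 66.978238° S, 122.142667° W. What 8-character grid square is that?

CC83wa25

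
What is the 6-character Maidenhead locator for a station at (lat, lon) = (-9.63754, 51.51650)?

Offset from 180°W / 90°S: lon 231.5165°, lat 80.3625°.
Field: lon ⌊231.5165/20⌋ = 11 → L; lat ⌊80.3625/10⌋ = 8 → I.
Square: lon ⌊11.5165/2⌋ = 5; lat ⌊0.3625/1⌋ = 0.
Subsquare: lon ⌊1.5165/0.0833333⌋ = 18 → s; lat ⌊0.3625/0.0416667⌋ = 8 → i.

LI50si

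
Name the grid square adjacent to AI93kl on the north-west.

AI93jm

Longitude subsquare k = 10; −1 → 9 = j.
Latitude subsquare l = 11; +1 → 12 = m.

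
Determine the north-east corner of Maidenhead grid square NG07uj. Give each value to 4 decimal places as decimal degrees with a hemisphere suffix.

Field N=13, G=6: +13·20° lon, +6·10° lat → SW at lon 80°, lat -30°.
Square 0, 7: +0·2° lon, +7·1° lat → SW at lon 80°, lat -23°.
Subsquare u=20, j=9: +20·0.0833333° lon, +9·0.0416667° lat → SW at lon 81.6667°, lat -22.625°.
Cell spans 0.0833333° lon × 0.0416667° lat. NE corner is SW corner plus one full cell.
latitude 22.5833° S, longitude 81.7500° E.

22.5833° S, 81.7500° E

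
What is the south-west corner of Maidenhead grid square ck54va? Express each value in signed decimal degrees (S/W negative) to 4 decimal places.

Field C=2, K=10: +2·20° lon, +10·10° lat → SW at lon -140°, lat 10°.
Square 5, 4: +5·2° lon, +4·1° lat → SW at lon -130°, lat 14°.
Subsquare v=21, a=0: +21·0.0833333° lon, +0·0.0416667° lat → SW at lon -128.25°, lat 14°.
latitude 14.0000, longitude -128.2500.

14.0000, -128.2500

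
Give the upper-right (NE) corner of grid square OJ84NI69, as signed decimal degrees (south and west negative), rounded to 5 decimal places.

4.37500, 117.14167

Field O=14, J=9: +14·20° lon, +9·10° lat → SW at lon 100°, lat 0°.
Square 8, 4: +8·2° lon, +4·1° lat → SW at lon 116°, lat 4°.
Subsquare n=13, i=8: +13·0.0833333° lon, +8·0.0416667° lat → SW at lon 117.083°, lat 4.33333°.
Extended square 6, 9: +6·0.00833333° lon, +9·0.00416667° lat → SW at lon 117.133°, lat 4.37083°.
Cell spans 0.00833333° lon × 0.00416667° lat. NE corner is SW corner plus one full cell.
latitude 4.37500, longitude 117.14167.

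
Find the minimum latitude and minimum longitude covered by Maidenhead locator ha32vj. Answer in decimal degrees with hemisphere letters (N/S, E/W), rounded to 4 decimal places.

Field H=7, A=0: +7·20° lon, +0·10° lat → SW at lon -40°, lat -90°.
Square 3, 2: +3·2° lon, +2·1° lat → SW at lon -34°, lat -88°.
Subsquare v=21, j=9: +21·0.0833333° lon, +9·0.0416667° lat → SW at lon -32.25°, lat -87.625°.
latitude 87.6250° S, longitude 32.2500° W.

87.6250° S, 32.2500° W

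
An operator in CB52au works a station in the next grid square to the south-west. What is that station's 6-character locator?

Longitude subsquare a = 0; −1 → -1, wraps to 23 = x, carry into square.
Longitude square 5; −1 → 4.
Latitude subsquare u = 20; −1 → 19 = t.

CB42xt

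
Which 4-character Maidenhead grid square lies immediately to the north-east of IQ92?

JQ03

Longitude square 9; +1 → 10, wraps to 0, carry into field.
Longitude field I = 8; +1 → 9 = J.
Latitude square 2; +1 → 3.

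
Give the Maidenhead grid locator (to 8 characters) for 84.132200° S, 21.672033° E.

KA05uu08

Shift to the Maidenhead origin (180°W, 90°S): lon 201.67203, lat 5.86780.
Field (20°×10°, letters A–R): 201.67203/20 → 10 → K, 5.86780/10 → 0 → A; chars KA.
Square (2°×1°, digits 0–9): 1.67203/2 → 0, 5.86780/1 → 5; chars 05.
Subsquare (5′×2.5′, letters a–x): 1.67203/0.0833333 → 20 → u, 0.86780/0.0416667 → 20 → u; chars uu.
Extended square (30″×15″, digits 0–9): 0.00537/0.00833333 → 0, 0.03447/0.00416667 → 8; chars 08.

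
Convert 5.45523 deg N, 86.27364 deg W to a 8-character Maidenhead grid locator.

EJ65uk79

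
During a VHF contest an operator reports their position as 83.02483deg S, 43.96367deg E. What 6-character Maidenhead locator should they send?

Offset from 180°W / 90°S: lon 223.9637°, lat 6.9752°.
Field: 223.9637/20 → 11 → L, 6.9752/10 → 0 → A; chars LA.
Square: 3.9637/2 → 1, 6.9752/1 → 6; chars 16.
Subsquare: 1.9637/0.0833333 → 23 → x, 0.9752/0.0416667 → 23 → x; chars xx.

LA16xx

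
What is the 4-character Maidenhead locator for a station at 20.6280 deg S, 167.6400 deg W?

AG69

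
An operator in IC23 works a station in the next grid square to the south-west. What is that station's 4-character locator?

Longitude square 2; −1 → 1.
Latitude square 3; −1 → 2.

IC12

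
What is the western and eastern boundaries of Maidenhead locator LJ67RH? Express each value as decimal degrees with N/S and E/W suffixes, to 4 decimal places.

53.4167° E, 53.5000° E

Field L=11, J=9: +11·20° lon, +9·10° lat → SW at lon 40°, lat 0°.
Square 6, 7: +6·2° lon, +7·1° lat → SW at lon 52°, lat 7°.
Subsquare r=17, h=7: +17·0.0833333° lon, +7·0.0416667° lat → SW at lon 53.4167°, lat 7.29167°.
Cell spans 0.0833333° lon × 0.0416667° lat.
west 53.4167° E, east 53.5000° E.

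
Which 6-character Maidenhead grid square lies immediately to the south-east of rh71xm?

Longitude subsquare x = 23; +1 → 24, wraps to 0 = a, carry into square.
Longitude square 7; +1 → 8.
Latitude subsquare m = 12; −1 → 11 = l.

RH81al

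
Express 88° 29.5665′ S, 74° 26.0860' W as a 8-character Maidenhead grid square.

FA21sm71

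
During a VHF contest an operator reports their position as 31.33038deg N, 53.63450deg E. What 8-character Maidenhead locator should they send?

LM61th69

Add 180° to longitude and 90° to latitude: 233.63450, 121.33038.
Field: 233.63450/20 → 11 → L, 121.33038/10 → 12 → M; chars LM.
Square: 13.63450/2 → 6, 1.33038/1 → 1; chars 61.
Subsquare: 1.63450/0.0833333 → 19 → t, 0.33038/0.0416667 → 7 → h; chars th.
Extended square: 0.05117/0.00833333 → 6, 0.03871/0.00416667 → 9; chars 69.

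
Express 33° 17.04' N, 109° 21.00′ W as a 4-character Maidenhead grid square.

DM53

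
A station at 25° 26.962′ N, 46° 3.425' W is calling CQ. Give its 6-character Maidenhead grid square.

Offset from 180°W / 90°S: lon 133.9429°, lat 115.4494°.
Field: 133.9429/20 → 6 → G, 115.4494/10 → 11 → L; chars GL.
Square: 13.9429/2 → 6, 5.4494/1 → 5; chars 65.
Subsquare: 1.9429/0.0833333 → 23 → x, 0.4494/0.0416667 → 10 → k; chars xk.

GL65xk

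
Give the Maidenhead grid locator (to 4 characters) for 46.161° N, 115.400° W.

Add 180° to longitude and 90° to latitude: 64.60, 136.16.
Field: lon ⌊64.60/20⌋ = 3 → D; lat ⌊136.16/10⌋ = 13 → N.
Square: lon ⌊4.60/2⌋ = 2; lat ⌊6.16/1⌋ = 6.

DN26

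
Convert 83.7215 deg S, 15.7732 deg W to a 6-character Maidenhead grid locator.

Add 180° to longitude and 90° to latitude: 164.2268, 6.2785.
Field: lon ⌊164.2268/20⌋ = 8 → I; lat ⌊6.2785/10⌋ = 0 → A.
Square: lon ⌊4.2268/2⌋ = 2; lat ⌊6.2785/1⌋ = 6.
Subsquare: lon ⌊0.2268/0.0833333⌋ = 2 → c; lat ⌊0.2785/0.0416667⌋ = 6 → g.

IA26cg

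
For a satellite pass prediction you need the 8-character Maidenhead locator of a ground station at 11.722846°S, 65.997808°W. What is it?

Add 180° to longitude and 90° to latitude: 114.00219, 78.27715.
Field: lon ⌊114.00219/20⌋ = 5 → F; lat ⌊78.27715/10⌋ = 7 → H.
Square: lon ⌊14.00219/2⌋ = 7; lat ⌊8.27715/1⌋ = 8.
Subsquare: lon ⌊0.00219/0.0833333⌋ = 0 → a; lat ⌊0.27715/0.0416667⌋ = 6 → g.
Extended square: lon ⌊0.00219/0.00833333⌋ = 0; lat ⌊0.02715/0.00416667⌋ = 6.

FH78ag06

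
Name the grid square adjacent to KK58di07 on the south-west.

KK58ci96

Longitude extended square 0; −1 → -1, wraps to 9, carry into subsquare.
Longitude subsquare d = 3; −1 → 2 = c.
Latitude extended square 7; −1 → 6.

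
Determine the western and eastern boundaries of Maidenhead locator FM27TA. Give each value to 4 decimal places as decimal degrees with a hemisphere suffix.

Field F=5, M=12: +5·20° lon, +12·10° lat → SW at lon -80°, lat 30°.
Square 2, 7: +2·2° lon, +7·1° lat → SW at lon -76°, lat 37°.
Subsquare t=19, a=0: +19·0.0833333° lon, +0·0.0416667° lat → SW at lon -74.4167°, lat 37°.
Cell spans 0.0833333° lon × 0.0416667° lat.
west 74.4167° W, east 74.3333° W.

74.4167° W, 74.3333° W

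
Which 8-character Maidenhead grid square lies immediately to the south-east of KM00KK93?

Longitude extended square 9; +1 → 10, wraps to 0, carry into subsquare.
Longitude subsquare k = 10; +1 → 11 = l.
Latitude extended square 3; −1 → 2.

KM00lk02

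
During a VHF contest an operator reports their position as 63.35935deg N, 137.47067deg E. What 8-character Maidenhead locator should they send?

Add 180° to longitude and 90° to latitude: 317.47067, 153.35935.
Field (20°×10°, letters A–R): 317.47067/20 → 15 → P, 153.35935/10 → 15 → P; chars PP.
Square (2°×1°, digits 0–9): 17.47067/2 → 8, 3.35935/1 → 3; chars 83.
Subsquare (5′×2.5′, letters a–x): 1.47067/0.0833333 → 17 → r, 0.35935/0.0416667 → 8 → i; chars ri.
Extended square (30″×15″, digits 0–9): 0.05400/0.00833333 → 6, 0.02602/0.00416667 → 6; chars 66.

PP83ri66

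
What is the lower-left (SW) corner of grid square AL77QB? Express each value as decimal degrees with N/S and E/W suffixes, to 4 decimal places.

Field A=0, L=11: +0·20° lon, +11·10° lat → SW at lon -180°, lat 20°.
Square 7, 7: +7·2° lon, +7·1° lat → SW at lon -166°, lat 27°.
Subsquare q=16, b=1: +16·0.0833333° lon, +1·0.0416667° lat → SW at lon -164.667°, lat 27.0417°.
latitude 27.0417° N, longitude 164.6667° W.

27.0417° N, 164.6667° W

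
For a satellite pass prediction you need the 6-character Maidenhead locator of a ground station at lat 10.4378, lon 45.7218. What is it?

LK20uk

Add 180° to longitude and 90° to latitude: 225.7218, 100.4378.
Field: lon ⌊225.7218/20⌋ = 11 → L; lat ⌊100.4378/10⌋ = 10 → K.
Square: lon ⌊5.7218/2⌋ = 2; lat ⌊0.4378/1⌋ = 0.
Subsquare: lon ⌊1.7218/0.0833333⌋ = 20 → u; lat ⌊0.4378/0.0416667⌋ = 10 → k.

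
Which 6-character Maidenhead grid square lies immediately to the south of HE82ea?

Latitude subsquare a = 0; −1 → -1, wraps to 23 = x, carry into square.
Latitude square 2; −1 → 1.
The longitude characters are unchanged.

HE81ex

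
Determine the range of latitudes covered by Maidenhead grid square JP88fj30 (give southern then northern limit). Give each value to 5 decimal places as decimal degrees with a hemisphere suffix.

68.37500° N, 68.37917° N

Field J=9, P=15: +9·20° lon, +15·10° lat → SW at lon 0°, lat 60°.
Square 8, 8: +8·2° lon, +8·1° lat → SW at lon 16°, lat 68°.
Subsquare f=5, j=9: +5·0.0833333° lon, +9·0.0416667° lat → SW at lon 16.4167°, lat 68.375°.
Extended square 3, 0: +3·0.00833333° lon, +0·0.00416667° lat → SW at lon 16.4417°, lat 68.375°.
Cell spans 0.00833333° lon × 0.00416667° lat.
south 68.37500° N, north 68.37917° N.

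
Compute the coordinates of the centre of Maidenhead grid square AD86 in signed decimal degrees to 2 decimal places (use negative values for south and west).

Field A=0, D=3: +0·20° lon, +3·10° lat → SW at lon -180°, lat -60°.
Square 8, 6: +8·2° lon, +6·1° lat → SW at lon -164°, lat -54°.
Cell spans 2° lon × 1° lat. Centre is SW corner plus half of each.
latitude -53.50, longitude -163.00.

-53.50, -163.00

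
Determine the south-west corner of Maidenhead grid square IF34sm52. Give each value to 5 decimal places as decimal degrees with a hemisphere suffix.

35.49167° S, 12.45833° W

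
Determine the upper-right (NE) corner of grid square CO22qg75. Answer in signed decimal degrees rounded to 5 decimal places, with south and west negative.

Field C=2, O=14: +2·20° lon, +14·10° lat → SW at lon -140°, lat 50°.
Square 2, 2: +2·2° lon, +2·1° lat → SW at lon -136°, lat 52°.
Subsquare q=16, g=6: +16·0.0833333° lon, +6·0.0416667° lat → SW at lon -134.667°, lat 52.25°.
Extended square 7, 5: +7·0.00833333° lon, +5·0.00416667° lat → SW at lon -134.608°, lat 52.2708°.
Cell spans 0.00833333° lon × 0.00416667° lat. NE corner is SW corner plus one full cell.
latitude 52.27500, longitude -134.60000.

52.27500, -134.60000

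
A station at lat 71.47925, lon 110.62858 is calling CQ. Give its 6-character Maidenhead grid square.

OQ51hl

Add 180° to longitude and 90° to latitude: 290.6286, 161.4792.
Field (20°×10°, letters A–R): lon ⌊290.6286/20⌋ = 14 → O; lat ⌊161.4792/10⌋ = 16 → Q.
Square (2°×1°, digits 0–9): lon ⌊10.6286/2⌋ = 5; lat ⌊1.4792/1⌋ = 1.
Subsquare (5′×2.5′, letters a–x): lon ⌊0.6286/0.0833333⌋ = 7 → h; lat ⌊0.4792/0.0416667⌋ = 11 → l.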